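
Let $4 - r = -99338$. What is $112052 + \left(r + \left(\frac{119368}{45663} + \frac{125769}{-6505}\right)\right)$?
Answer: $\frac{62787045363103}{297037815} \approx 2.1138 \cdot 10^{5}$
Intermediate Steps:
$r = 99342$ ($r = 4 - -99338 = 4 + 99338 = 99342$)
$112052 + \left(r + \left(\frac{119368}{45663} + \frac{125769}{-6505}\right)\right) = 112052 + \left(99342 + \left(\frac{119368}{45663} + \frac{125769}{-6505}\right)\right) = 112052 + \left(99342 + \left(119368 \cdot \frac{1}{45663} + 125769 \left(- \frac{1}{6505}\right)\right)\right) = 112052 + \left(99342 + \left(\frac{119368}{45663} - \frac{125769}{6505}\right)\right) = 112052 + \left(99342 - \frac{4966501007}{297037815}\right) = 112052 + \frac{29503364116723}{297037815} = \frac{62787045363103}{297037815}$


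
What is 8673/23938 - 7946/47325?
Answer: 220238377/1132865850 ≈ 0.19441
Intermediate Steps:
8673/23938 - 7946/47325 = 220238377/1132865850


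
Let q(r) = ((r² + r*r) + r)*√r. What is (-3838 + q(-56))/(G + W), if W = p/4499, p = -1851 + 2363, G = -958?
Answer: 8633581/2154765 - 9321928*I*√14/718255 ≈ 4.0067 - 48.561*I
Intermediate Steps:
p = 512
W = 512/4499 ≈ 0.11380
q(r) = √r*(r + 2*r²) (q(r) = ((r² + r²) + r)*√r = (2*r² + r)*√r = (r + 2*r²)*√r = √r*(r + 2*r²))
(-3838 + q(-56))/(G + W) = (-3838 + (-56)^(3/2)*(1 + 2*(-56)))/(-958 + 512/4499) = (-3838 + (-112*I*√14)*(1 - 112))/(-4309530/4499) = (-3838 - 112*I*√14*(-111))*(-4499/4309530) = (-3838 + 12432*I*√14)*(-4499/4309530) = 8633581/2154765 - 9321928*I*√14/718255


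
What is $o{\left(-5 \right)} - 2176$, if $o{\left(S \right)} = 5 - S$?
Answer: $-2166$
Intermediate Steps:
$o{\left(-5 \right)} - 2176 = \left(5 - -5\right) - 2176 = \left(5 + 5\right) - 2176 = 10 - 2176 = -2166$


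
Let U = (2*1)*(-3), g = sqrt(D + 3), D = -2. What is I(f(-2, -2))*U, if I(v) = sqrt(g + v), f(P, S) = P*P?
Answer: -6*sqrt(5) ≈ -13.416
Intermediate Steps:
f(P, S) = P**2
g = 1 (g = sqrt(-2 + 3) = sqrt(1) = 1)
I(v) = sqrt(1 + v)
U = -6 (U = 2*(-3) = -6)
I(f(-2, -2))*U = sqrt(1 + (-2)**2)*(-6) = sqrt(1 + 4)*(-6) = sqrt(5)*(-6) = -6*sqrt(5)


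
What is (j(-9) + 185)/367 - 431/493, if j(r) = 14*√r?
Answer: -66972/180931 + 42*I/367 ≈ -0.37015 + 0.11444*I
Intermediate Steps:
(j(-9) + 185)/367 - 431/493 = (14*√(-9) + 185)/367 - 431/493 = (14*(3*I) + 185)*(1/367) - 431*1/493 = (42*I + 185)*(1/367) - 431/493 = (185 + 42*I)*(1/367) - 431/493 = (185/367 + 42*I/367) - 431/493 = -66972/180931 + 42*I/367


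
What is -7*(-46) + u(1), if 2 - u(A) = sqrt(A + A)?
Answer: 324 - sqrt(2) ≈ 322.59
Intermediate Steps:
u(A) = 2 - sqrt(2)*sqrt(A) (u(A) = 2 - sqrt(A + A) = 2 - sqrt(2*A) = 2 - sqrt(2)*sqrt(A))
-7*(-46) + u(1) = -7*(-46) + (2 - sqrt(2)*sqrt(1)) = 322 + (2 - 1*sqrt(2)*1) = 322 + (2 - sqrt(2)) = 324 - sqrt(2)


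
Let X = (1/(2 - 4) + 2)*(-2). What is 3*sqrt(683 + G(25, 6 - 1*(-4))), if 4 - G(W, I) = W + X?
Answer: 3*sqrt(665) ≈ 77.363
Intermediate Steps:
X = -3 (X = (1/(-2) + 2)*(-2) = (-1/2 + 2)*(-2) = (3/2)*(-2) = -3)
G(W, I) = 7 - W (G(W, I) = 4 - (W - 3) = 4 - (-3 + W) = 4 + (3 - W) = 7 - W)
3*sqrt(683 + G(25, 6 - 1*(-4))) = 3*sqrt(683 + (7 - 1*25)) = 3*sqrt(683 + (7 - 25)) = 3*sqrt(683 - 18) = 3*sqrt(665)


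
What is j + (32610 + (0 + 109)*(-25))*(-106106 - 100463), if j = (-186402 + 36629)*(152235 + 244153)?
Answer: -65541534489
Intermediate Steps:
j = -59368219924 (j = -149773*396388 = -59368219924)
j + (32610 + (0 + 109)*(-25))*(-106106 - 100463) = -59368219924 + (32610 + (0 + 109)*(-25))*(-106106 - 100463) = -59368219924 + (32610 + 109*(-25))*(-206569) = -59368219924 + (32610 - 2725)*(-206569) = -59368219924 + 29885*(-206569) = -59368219924 - 6173314565 = -65541534489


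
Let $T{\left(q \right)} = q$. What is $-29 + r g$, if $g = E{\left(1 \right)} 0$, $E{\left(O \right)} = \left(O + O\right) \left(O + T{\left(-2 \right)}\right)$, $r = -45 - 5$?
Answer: $-29$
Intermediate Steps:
$r = -50$
$E{\left(O \right)} = 2 O \left(-2 + O\right)$ ($E{\left(O \right)} = \left(O + O\right) \left(O - 2\right) = 2 O \left(-2 + O\right)$)
$g = 0$ ($g = 2 \cdot 1 \left(-2 + 1\right) 0 = 2 \cdot 1 \left(-1\right) 0 = \left(-2\right) 0 = 0$)
$-29 + r g = -29 - 0 = -29 + 0 = -29$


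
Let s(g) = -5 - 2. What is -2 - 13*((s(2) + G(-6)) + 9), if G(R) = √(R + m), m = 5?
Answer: -28 - 13*I ≈ -28.0 - 13.0*I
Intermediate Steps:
s(g) = -7
G(R) = √(5 + R) (G(R) = √(R + 5) = √(5 + R))
-2 - 13*((s(2) + G(-6)) + 9) = -2 - 13*((-7 + √(5 - 6)) + 9) = -2 - 13*((-7 + √(-1)) + 9) = -2 - 13*((-7 + I) + 9) = -2 - 13*(2 + I) = -2 + (-26 - 13*I) = -28 - 13*I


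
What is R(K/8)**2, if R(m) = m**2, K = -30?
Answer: 50625/256 ≈ 197.75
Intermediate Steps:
R(K/8)**2 = ((-30/8)**2)**2 = ((-30*1/8)**2)**2 = ((-15/4)**2)**2 = (225/16)**2 = 50625/256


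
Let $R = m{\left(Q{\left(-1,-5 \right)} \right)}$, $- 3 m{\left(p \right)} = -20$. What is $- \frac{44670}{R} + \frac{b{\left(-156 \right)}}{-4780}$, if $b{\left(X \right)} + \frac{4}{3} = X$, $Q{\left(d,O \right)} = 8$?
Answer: $- \frac{48042349}{7170} \approx -6700.5$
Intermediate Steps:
$b{\left(X \right)} = - \frac{4}{3} + X$
$m{\left(p \right)} = \frac{20}{3}$ ($m{\left(p \right)} = \left(- \frac{1}{3}\right) \left(-20\right) = \frac{20}{3}$)
$R = \frac{20}{3} \approx 6.6667$
$- \frac{44670}{R} + \frac{b{\left(-156 \right)}}{-4780} = - \frac{44670}{\frac{20}{3}} + \frac{- \frac{4}{3} - 156}{-4780} = \left(-44670\right) \frac{3}{20} - - \frac{118}{3585} = - \frac{13401}{2} + \frac{118}{3585} = - \frac{48042349}{7170}$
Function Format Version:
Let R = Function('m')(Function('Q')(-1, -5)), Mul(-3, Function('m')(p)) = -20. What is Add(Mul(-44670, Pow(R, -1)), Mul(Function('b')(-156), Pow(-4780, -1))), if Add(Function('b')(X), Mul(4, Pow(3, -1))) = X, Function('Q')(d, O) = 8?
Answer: Rational(-48042349, 7170) ≈ -6700.5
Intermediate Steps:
Function('b')(X) = Add(Rational(-4, 3), X)
Function('m')(p) = Rational(20, 3) (Function('m')(p) = Mul(Rational(-1, 3), -20) = Rational(20, 3))
R = Rational(20, 3) ≈ 6.6667
Add(Mul(-44670, Pow(R, -1)), Mul(Function('b')(-156), Pow(-4780, -1))) = Add(Mul(-44670, Pow(Rational(20, 3), -1)), Mul(Add(Rational(-4, 3), -156), Pow(-4780, -1))) = Add(Mul(-44670, Rational(3, 20)), Mul(Rational(-472, 3), Rational(-1, 4780))) = Add(Rational(-13401, 2), Rational(118, 3585)) = Rational(-48042349, 7170)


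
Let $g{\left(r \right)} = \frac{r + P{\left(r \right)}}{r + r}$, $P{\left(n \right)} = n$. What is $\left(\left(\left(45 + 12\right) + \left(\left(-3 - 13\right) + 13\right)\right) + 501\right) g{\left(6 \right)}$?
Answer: $555$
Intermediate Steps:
$g{\left(r \right)} = 1$ ($g{\left(r \right)} = \frac{r + r}{r + r} = \frac{2 r}{2 r} = 2 r \frac{1}{2 r} = 1$)
$\left(\left(\left(45 + 12\right) + \left(\left(-3 - 13\right) + 13\right)\right) + 501\right) g{\left(6 \right)} = \left(\left(\left(45 + 12\right) + \left(\left(-3 - 13\right) + 13\right)\right) + 501\right) 1 = \left(\left(57 + \left(-16 + 13\right)\right) + 501\right) 1 = \left(\left(57 - 3\right) + 501\right) 1 = \left(54 + 501\right) 1 = 555 \cdot 1 = 555$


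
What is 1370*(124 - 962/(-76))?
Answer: 3557205/19 ≈ 1.8722e+5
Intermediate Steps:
1370*(124 - 962/(-76)) = 1370*(124 - 962*(-1/76)) = 1370*(124 + 481/38) = 1370*(5193/38) = 3557205/19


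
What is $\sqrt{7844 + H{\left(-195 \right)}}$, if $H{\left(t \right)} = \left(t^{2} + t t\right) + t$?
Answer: $\sqrt{83699} \approx 289.31$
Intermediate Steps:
$H{\left(t \right)} = t + 2 t^{2}$ ($H{\left(t \right)} = \left(t^{2} + t^{2}\right) + t = 2 t^{2} + t = t + 2 t^{2}$)
$\sqrt{7844 + H{\left(-195 \right)}} = \sqrt{7844 - 195 \left(1 + 2 \left(-195\right)\right)} = \sqrt{7844 - 195 \left(1 - 390\right)} = \sqrt{7844 - -75855} = \sqrt{7844 + 75855} = \sqrt{83699}$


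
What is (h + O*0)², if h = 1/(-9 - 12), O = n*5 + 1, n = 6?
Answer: 1/441 ≈ 0.0022676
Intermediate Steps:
O = 31 (O = 6*5 + 1 = 30 + 1 = 31)
h = -1/21 (h = 1/(-21) = -1/21 ≈ -0.047619)
(h + O*0)² = (-1/21 + 31*0)² = (-1/21 + 0)² = (-1/21)² = 1/441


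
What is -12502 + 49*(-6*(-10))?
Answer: -9562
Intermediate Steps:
-12502 + 49*(-6*(-10)) = -12502 + 49*60 = -12502 + 2940 = -9562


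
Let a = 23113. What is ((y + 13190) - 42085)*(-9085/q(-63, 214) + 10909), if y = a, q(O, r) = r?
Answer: -6722849931/107 ≈ -6.2830e+7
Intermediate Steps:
y = 23113
((y + 13190) - 42085)*(-9085/q(-63, 214) + 10909) = ((23113 + 13190) - 42085)*(-9085/214 + 10909) = (36303 - 42085)*(-9085*1/214 + 10909) = -5782*(-9085/214 + 10909) = -5782*2325441/214 = -6722849931/107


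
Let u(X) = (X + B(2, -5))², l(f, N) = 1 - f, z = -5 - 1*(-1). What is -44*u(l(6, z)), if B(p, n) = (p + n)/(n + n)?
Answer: -24299/25 ≈ -971.96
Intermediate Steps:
z = -4 (z = -5 + 1 = -4)
B(p, n) = (n + p)/(2*n) (B(p, n) = (n + p)/((2*n)) = (n + p)*(1/(2*n)) = (n + p)/(2*n))
u(X) = (3/10 + X)² (u(X) = (X + (½)*(-5 + 2)/(-5))² = (X + (½)*(-⅕)*(-3))² = (X + 3/10)² = (3/10 + X)²)
-44*u(l(6, z)) = -11*(3 + 10*(1 - 1*6))²/25 = -11*(3 + 10*(1 - 6))²/25 = -11*(3 + 10*(-5))²/25 = -11*(3 - 50)²/25 = -11*(-47)²/25 = -11*2209/25 = -44*2209/100 = -24299/25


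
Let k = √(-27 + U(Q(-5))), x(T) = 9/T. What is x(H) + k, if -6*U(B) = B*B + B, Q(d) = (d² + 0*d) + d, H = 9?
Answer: 1 + I*√97 ≈ 1.0 + 9.8489*I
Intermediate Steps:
Q(d) = d + d² (Q(d) = (d² + 0) + d = d² + d = d + d²)
U(B) = -B/6 - B²/6 (U(B) = -(B*B + B)/6 = -(B² + B)/6 = -(B + B²)/6 = -B/6 - B²/6)
k = I*√97 (k = √(-27 - (-5*(1 - 5))*(1 - 5*(1 - 5))/6) = √(-27 - (-5*(-4))*(1 - 5*(-4))/6) = √(-27 - ⅙*20*(1 + 20)) = √(-27 - ⅙*20*21) = √(-27 - 70) = √(-97) = I*√97 ≈ 9.8489*I)
x(H) + k = 9/9 + I*√97 = 9*(⅑) + I*√97 = 1 + I*√97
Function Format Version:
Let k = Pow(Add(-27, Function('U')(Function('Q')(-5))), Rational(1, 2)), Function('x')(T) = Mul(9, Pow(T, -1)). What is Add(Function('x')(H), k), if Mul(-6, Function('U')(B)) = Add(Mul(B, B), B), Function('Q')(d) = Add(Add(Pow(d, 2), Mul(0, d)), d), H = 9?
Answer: Add(1, Mul(I, Pow(97, Rational(1, 2)))) ≈ Add(1.0000, Mul(9.8489, I))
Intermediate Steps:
Function('Q')(d) = Add(d, Pow(d, 2)) (Function('Q')(d) = Add(Add(Pow(d, 2), 0), d) = Add(Pow(d, 2), d) = Add(d, Pow(d, 2)))
Function('U')(B) = Add(Mul(Rational(-1, 6), B), Mul(Rational(-1, 6), Pow(B, 2))) (Function('U')(B) = Mul(Rational(-1, 6), Add(Mul(B, B), B)) = Mul(Rational(-1, 6), Add(Pow(B, 2), B)) = Mul(Rational(-1, 6), Add(B, Pow(B, 2))) = Add(Mul(Rational(-1, 6), B), Mul(Rational(-1, 6), Pow(B, 2))))
k = Mul(I, Pow(97, Rational(1, 2))) (k = Pow(Add(-27, Mul(Rational(-1, 6), Mul(-5, Add(1, -5)), Add(1, Mul(-5, Add(1, -5))))), Rational(1, 2)) = Pow(Add(-27, Mul(Rational(-1, 6), Mul(-5, -4), Add(1, Mul(-5, -4)))), Rational(1, 2)) = Pow(Add(-27, Mul(Rational(-1, 6), 20, Add(1, 20))), Rational(1, 2)) = Pow(Add(-27, Mul(Rational(-1, 6), 20, 21)), Rational(1, 2)) = Pow(Add(-27, -70), Rational(1, 2)) = Pow(-97, Rational(1, 2)) = Mul(I, Pow(97, Rational(1, 2))) ≈ Mul(9.8489, I))
Add(Function('x')(H), k) = Add(Mul(9, Pow(9, -1)), Mul(I, Pow(97, Rational(1, 2)))) = Add(Mul(9, Rational(1, 9)), Mul(I, Pow(97, Rational(1, 2)))) = Add(1, Mul(I, Pow(97, Rational(1, 2))))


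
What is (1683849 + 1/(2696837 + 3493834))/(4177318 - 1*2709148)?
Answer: 1042415517268/908895744207 ≈ 1.1469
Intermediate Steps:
(1683849 + 1/(2696837 + 3493834))/(4177318 - 1*2709148) = (1683849 + 1/6190671)/(4177318 - 2709148) = (1683849 + 1/6190671)/1468170 = (10424155172680/6190671)*(1/1468170) = 1042415517268/908895744207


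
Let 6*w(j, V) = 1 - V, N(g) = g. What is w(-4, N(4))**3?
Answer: -1/8 ≈ -0.12500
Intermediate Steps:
w(j, V) = 1/6 - V/6 (w(j, V) = (1 - V)/6 = 1/6 - V/6)
w(-4, N(4))**3 = (1/6 - 1/6*4)**3 = (1/6 - 2/3)**3 = (-1/2)**3 = -1/8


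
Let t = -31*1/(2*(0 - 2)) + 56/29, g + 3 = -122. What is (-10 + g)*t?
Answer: -151605/116 ≈ -1306.9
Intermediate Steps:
g = -125 (g = -3 - 122 = -125)
t = 1123/116 (t = -31/((-2*2)) + 56*(1/29) = -31/(-4) + 56/29 = -31*(-¼) + 56/29 = 31/4 + 56/29 = 1123/116 ≈ 9.6810)
(-10 + g)*t = (-10 - 125)*(1123/116) = -135*1123/116 = -151605/116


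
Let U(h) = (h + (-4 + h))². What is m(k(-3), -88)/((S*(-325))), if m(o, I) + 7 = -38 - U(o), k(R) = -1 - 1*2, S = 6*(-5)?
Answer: -29/1950 ≈ -0.014872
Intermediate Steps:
S = -30
k(R) = -3 (k(R) = -1 - 2 = -3)
U(h) = (-4 + 2*h)²
m(o, I) = -45 - 4*(-2 + o)² (m(o, I) = -7 + (-38 - 4*(-2 + o)²) = -45 - 4*(-2 + o)²)
m(k(-3), -88)/((S*(-325))) = (-45 - 4*(-2 - 3)²)/((-30*(-325))) = (-45 - 4*(-5)²)/9750 = (-45 - 4*25)*(1/9750) = (-45 - 100)*(1/9750) = -145*1/9750 = -29/1950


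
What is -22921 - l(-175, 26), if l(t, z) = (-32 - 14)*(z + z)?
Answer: -20529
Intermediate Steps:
l(t, z) = -92*z
-22921 - l(-175, 26) = -22921 - (-92)*26 = -22921 - 1*(-2392) = -22921 + 2392 = -20529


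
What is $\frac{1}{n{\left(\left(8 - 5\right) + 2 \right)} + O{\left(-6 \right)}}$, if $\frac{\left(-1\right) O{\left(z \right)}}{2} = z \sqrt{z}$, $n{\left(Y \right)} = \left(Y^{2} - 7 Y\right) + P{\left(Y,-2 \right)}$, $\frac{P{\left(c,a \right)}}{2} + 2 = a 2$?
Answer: $- \frac{11}{674} - \frac{3 i \sqrt{6}}{337} \approx -0.01632 - 0.021806 i$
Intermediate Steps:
$P{\left(c,a \right)} = -4 + 4 a$ ($P{\left(c,a \right)} = -4 + 2 a 2 = -4 + 2 \cdot 2 a = -4 + 4 a$)
$n{\left(Y \right)} = -12 + Y^{2} - 7 Y$ ($n{\left(Y \right)} = \left(Y^{2} - 7 Y\right) + \left(-4 + 4 \left(-2\right)\right) = \left(Y^{2} - 7 Y\right) - 12 = -12 + Y^{2} - 7 Y$)
$O{\left(z \right)} = - 2 z^{\frac{3}{2}}$ ($O{\left(z \right)} = - 2 z \sqrt{z} = - 2 z^{\frac{3}{2}}$)
$\frac{1}{n{\left(\left(8 - 5\right) + 2 \right)} + O{\left(-6 \right)}} = \frac{1}{\left(-12 + \left(\left(8 - 5\right) + 2\right)^{2} - 7 \left(\left(8 - 5\right) + 2\right)\right) - 2 \left(-6\right)^{\frac{3}{2}}} = \frac{1}{\left(-12 + \left(3 + 2\right)^{2} - 7 \left(3 + 2\right)\right) - 2 \left(- 6 i \sqrt{6}\right)} = \frac{1}{\left(-12 + 5^{2} - 35\right) + 12 i \sqrt{6}} = \frac{1}{\left(-12 + 25 - 35\right) + 12 i \sqrt{6}} = \frac{1}{-22 + 12 i \sqrt{6}}$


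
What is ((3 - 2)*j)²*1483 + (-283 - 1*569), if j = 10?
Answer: 147448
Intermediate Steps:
((3 - 2)*j)²*1483 + (-283 - 1*569) = ((3 - 2)*10)²*1483 + (-283 - 1*569) = (1*10)²*1483 + (-283 - 569) = 10²*1483 - 852 = 100*1483 - 852 = 148300 - 852 = 147448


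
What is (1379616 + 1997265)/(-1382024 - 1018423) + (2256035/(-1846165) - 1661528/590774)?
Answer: -474854838263790246/87269553464397479 ≈ -5.4412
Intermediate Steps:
(1379616 + 1997265)/(-1382024 - 1018423) + (2256035/(-1846165) - 1661528/590774) = 3376881/(-2400447) + (2256035*(-1/1846165) - 1661528*1/590774) = 3376881*(-1/2400447) + (-451207/369233 - 830764/295387) = -1125627/800149 - 440026166121/109066628171 = -474854838263790246/87269553464397479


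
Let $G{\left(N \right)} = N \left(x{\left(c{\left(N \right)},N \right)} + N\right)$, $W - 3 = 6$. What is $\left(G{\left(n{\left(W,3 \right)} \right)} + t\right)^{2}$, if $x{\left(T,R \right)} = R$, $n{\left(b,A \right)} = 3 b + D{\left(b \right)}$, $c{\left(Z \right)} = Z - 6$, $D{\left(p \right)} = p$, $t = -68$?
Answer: $6370576$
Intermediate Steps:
$W = 9$ ($W = 3 + 6 = 9$)
$c{\left(Z \right)} = -6 + Z$ ($c{\left(Z \right)} = Z - 6 = -6 + Z$)
$n{\left(b,A \right)} = 4 b$ ($n{\left(b,A \right)} = 3 b + b = 4 b$)
$G{\left(N \right)} = 2 N^{2}$ ($G{\left(N \right)} = N \left(N + N\right) = N 2 N = 2 N^{2}$)
$\left(G{\left(n{\left(W,3 \right)} \right)} + t\right)^{2} = \left(2 \left(4 \cdot 9\right)^{2} - 68\right)^{2} = \left(2 \cdot 36^{2} - 68\right)^{2} = \left(2 \cdot 1296 - 68\right)^{2} = \left(2592 - 68\right)^{2} = 2524^{2} = 6370576$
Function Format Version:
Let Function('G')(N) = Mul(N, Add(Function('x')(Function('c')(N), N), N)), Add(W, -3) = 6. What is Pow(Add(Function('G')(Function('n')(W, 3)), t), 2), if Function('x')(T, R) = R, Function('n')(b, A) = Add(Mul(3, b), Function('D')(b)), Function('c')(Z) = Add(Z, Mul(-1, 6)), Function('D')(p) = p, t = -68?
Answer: 6370576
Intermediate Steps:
W = 9 (W = Add(3, 6) = 9)
Function('c')(Z) = Add(-6, Z) (Function('c')(Z) = Add(Z, -6) = Add(-6, Z))
Function('n')(b, A) = Mul(4, b) (Function('n')(b, A) = Add(Mul(3, b), b) = Mul(4, b))
Function('G')(N) = Mul(2, Pow(N, 2)) (Function('G')(N) = Mul(N, Add(N, N)) = Mul(N, Mul(2, N)) = Mul(2, Pow(N, 2)))
Pow(Add(Function('G')(Function('n')(W, 3)), t), 2) = Pow(Add(Mul(2, Pow(Mul(4, 9), 2)), -68), 2) = Pow(Add(Mul(2, Pow(36, 2)), -68), 2) = Pow(Add(Mul(2, 1296), -68), 2) = Pow(Add(2592, -68), 2) = Pow(2524, 2) = 6370576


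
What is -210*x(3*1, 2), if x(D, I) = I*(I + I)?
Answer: -1680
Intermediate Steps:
x(D, I) = 2*I² (x(D, I) = I*(2*I) = 2*I²)
-210*x(3*1, 2) = -420*2² = -420*4 = -210*8 = -1680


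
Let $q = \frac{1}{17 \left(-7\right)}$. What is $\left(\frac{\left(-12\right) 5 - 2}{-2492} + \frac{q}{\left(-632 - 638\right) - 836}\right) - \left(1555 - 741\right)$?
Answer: $- \frac{9077713412}{11152323} \approx -813.97$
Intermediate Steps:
$q = - \frac{1}{119}$ ($q = \frac{1}{-119} = - \frac{1}{119} \approx -0.0084034$)
$\left(\frac{\left(-12\right) 5 - 2}{-2492} + \frac{q}{\left(-632 - 638\right) - 836}\right) - \left(1555 - 741\right) = \left(\frac{\left(-12\right) 5 - 2}{-2492} - \frac{1}{119 \left(\left(-632 - 638\right) - 836\right)}\right) - \left(1555 - 741\right) = \left(\left(-60 - 2\right) \left(- \frac{1}{2492}\right) - \frac{1}{119 \left(-1270 - 836\right)}\right) - \left(1555 - 741\right) = \left(\left(-62\right) \left(- \frac{1}{2492}\right) - \frac{1}{119 \left(-2106\right)}\right) - 814 = \left(\frac{31}{1246} - - \frac{1}{250614}\right) - 814 = \left(\frac{31}{1246} + \frac{1}{250614}\right) - 814 = \frac{277510}{11152323} - 814 = - \frac{9077713412}{11152323}$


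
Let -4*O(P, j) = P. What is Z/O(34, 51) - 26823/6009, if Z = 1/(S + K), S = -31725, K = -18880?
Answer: -7691804179/1723150855 ≈ -4.4638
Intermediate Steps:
O(P, j) = -P/4
Z = -1/50605 (Z = 1/(-31725 - 18880) = 1/(-50605) = -1/50605 ≈ -1.9761e-5)
Z/O(34, 51) - 26823/6009 = -1/(50605*((-1/4*34))) - 26823/6009 = -1/(50605*(-17/2)) - 26823*1/6009 = -1/50605*(-2/17) - 8941/2003 = 2/860285 - 8941/2003 = -7691804179/1723150855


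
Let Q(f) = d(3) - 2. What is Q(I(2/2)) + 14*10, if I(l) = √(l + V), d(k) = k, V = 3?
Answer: 141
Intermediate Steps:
I(l) = √(3 + l) (I(l) = √(l + 3) = √(3 + l))
Q(f) = 1 (Q(f) = 3 - 2 = 1)
Q(I(2/2)) + 14*10 = 1 + 14*10 = 1 + 140 = 141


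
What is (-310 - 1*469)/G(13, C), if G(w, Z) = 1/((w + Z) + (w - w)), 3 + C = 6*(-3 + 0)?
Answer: 6232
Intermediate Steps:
C = -21 (C = -3 + 6*(-3 + 0) = -3 + 6*(-3) = -3 - 18 = -21)
G(w, Z) = 1/(Z + w) (G(w, Z) = 1/((Z + w) + 0) = 1/(Z + w))
(-310 - 1*469)/G(13, C) = (-310 - 1*469)/(1/(-21 + 13)) = (-310 - 469)/(1/(-8)) = -779/(-1/8) = -779*(-8) = 6232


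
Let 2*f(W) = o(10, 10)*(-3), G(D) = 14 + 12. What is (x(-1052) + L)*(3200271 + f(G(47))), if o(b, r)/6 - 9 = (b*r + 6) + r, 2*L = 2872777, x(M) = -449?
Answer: 4593780107667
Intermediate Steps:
G(D) = 26
L = 2872777/2 (L = (1/2)*2872777 = 2872777/2 ≈ 1.4364e+6)
o(b, r) = 90 + 6*r + 6*b*r (o(b, r) = 54 + 6*((b*r + 6) + r) = 54 + 6*((6 + b*r) + r) = 54 + 6*(6 + r + b*r) = 54 + (36 + 6*r + 6*b*r) = 90 + 6*r + 6*b*r)
f(W) = -1125 (f(W) = ((90 + 6*10 + 6*10*10)*(-3))/2 = ((90 + 60 + 600)*(-3))/2 = (750*(-3))/2 = (1/2)*(-2250) = -1125)
(x(-1052) + L)*(3200271 + f(G(47))) = (-449 + 2872777/2)*(3200271 - 1125) = (2871879/2)*3199146 = 4593780107667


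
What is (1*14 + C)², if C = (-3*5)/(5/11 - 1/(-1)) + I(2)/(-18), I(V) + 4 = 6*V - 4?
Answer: 249001/20736 ≈ 12.008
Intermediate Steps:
I(V) = -8 + 6*V (I(V) = -4 + (6*V - 4) = -4 + (-4 + 6*V) = -8 + 6*V)
C = -1517/144 (C = (-3*5)/(5/11 - 1/(-1)) + (-8 + 6*2)/(-18) = -15/(5*(1/11) - 1*(-1)) + (-8 + 12)*(-1/18) = -15/(5/11 + 1) + 4*(-1/18) = -15/16/11 - 2/9 = -15*11/16 - 2/9 = -165/16 - 2/9 = -1517/144 ≈ -10.535)
(1*14 + C)² = (1*14 - 1517/144)² = (14 - 1517/144)² = (499/144)² = 249001/20736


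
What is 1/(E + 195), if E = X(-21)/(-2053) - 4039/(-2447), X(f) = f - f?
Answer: 2447/481204 ≈ 0.0050852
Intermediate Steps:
X(f) = 0
E = 4039/2447 (E = 0/(-2053) - 4039/(-2447) = 0*(-1/2053) - 4039*(-1/2447) = 0 + 4039/2447 = 4039/2447 ≈ 1.6506)
1/(E + 195) = 1/(4039/2447 + 195) = 1/(481204/2447) = 2447/481204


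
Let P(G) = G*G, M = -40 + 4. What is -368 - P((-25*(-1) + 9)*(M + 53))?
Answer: -334452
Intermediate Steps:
M = -36
P(G) = G²
-368 - P((-25*(-1) + 9)*(M + 53)) = -368 - ((-25*(-1) + 9)*(-36 + 53))² = -368 - ((25 + 9)*17)² = -368 - (34*17)² = -368 - 1*578² = -368 - 1*334084 = -368 - 334084 = -334452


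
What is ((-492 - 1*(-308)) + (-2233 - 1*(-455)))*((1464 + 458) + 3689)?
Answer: -11008782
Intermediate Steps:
((-492 - 1*(-308)) + (-2233 - 1*(-455)))*((1464 + 458) + 3689) = ((-492 + 308) + (-2233 + 455))*(1922 + 3689) = (-184 - 1778)*5611 = -1962*5611 = -11008782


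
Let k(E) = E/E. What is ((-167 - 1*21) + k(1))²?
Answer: 34969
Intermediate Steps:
k(E) = 1
((-167 - 1*21) + k(1))² = ((-167 - 1*21) + 1)² = ((-167 - 21) + 1)² = (-188 + 1)² = (-187)² = 34969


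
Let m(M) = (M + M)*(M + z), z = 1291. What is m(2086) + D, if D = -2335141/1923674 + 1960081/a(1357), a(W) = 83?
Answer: 2253264823147939/159664942 ≈ 1.4112e+7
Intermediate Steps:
m(M) = 2*M*(1291 + M) (m(M) = (M + M)*(M + 1291) = (2*M)*(1291 + M) = 2*M*(1291 + M))
D = 3770363040891/159664942 (D = -2335141/1923674 + 1960081/83 = 3770363040891/159664942 ≈ 23614.)
m(2086) + D = 2*2086*(1291 + 2086) + 3770363040891/159664942 = 2*2086*3377 + 3770363040891/159664942 = 14088844 + 3770363040891/159664942 = 2253264823147939/159664942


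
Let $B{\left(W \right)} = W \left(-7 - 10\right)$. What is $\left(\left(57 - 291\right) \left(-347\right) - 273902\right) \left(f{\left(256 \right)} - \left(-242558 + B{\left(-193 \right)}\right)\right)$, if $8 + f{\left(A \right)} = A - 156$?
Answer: $-46127363776$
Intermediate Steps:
$B{\left(W \right)} = - 17 W$ ($B{\left(W \right)} = W \left(-17\right) = - 17 W$)
$f{\left(A \right)} = -164 + A$ ($f{\left(A \right)} = -8 + \left(A - 156\right) = -8 + \left(-156 + A\right) = -164 + A$)
$\left(\left(57 - 291\right) \left(-347\right) - 273902\right) \left(f{\left(256 \right)} - \left(-242558 + B{\left(-193 \right)}\right)\right) = \left(\left(57 - 291\right) \left(-347\right) - 273902\right) \left(\left(-164 + 256\right) + \left(242558 - \left(-17\right) \left(-193\right)\right)\right) = \left(\left(-234\right) \left(-347\right) - 273902\right) \left(92 + \left(242558 - 3281\right)\right) = \left(81198 - 273902\right) \left(92 + \left(242558 - 3281\right)\right) = - 192704 \left(92 + 239277\right) = \left(-192704\right) 239369 = -46127363776$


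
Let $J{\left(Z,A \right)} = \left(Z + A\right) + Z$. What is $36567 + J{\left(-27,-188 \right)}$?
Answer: $36325$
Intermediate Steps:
$J{\left(Z,A \right)} = A + 2 Z$ ($J{\left(Z,A \right)} = \left(A + Z\right) + Z = A + 2 Z$)
$36567 + J{\left(-27,-188 \right)} = 36567 + \left(-188 + 2 \left(-27\right)\right) = 36567 - 242 = 36325$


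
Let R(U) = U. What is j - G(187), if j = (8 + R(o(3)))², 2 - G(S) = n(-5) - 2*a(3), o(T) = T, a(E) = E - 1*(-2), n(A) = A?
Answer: 104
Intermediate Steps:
a(E) = 2 + E (a(E) = E + 2 = 2 + E)
G(S) = 17 (G(S) = 2 - (-5 - 2*(2 + 3)) = 2 - (-5 - 2*5) = 2 - (-5 - 10) = 2 - 1*(-15) = 2 + 15 = 17)
j = 121 (j = (8 + 3)² = 11² = 121)
j - G(187) = 121 - 1*17 = 121 - 17 = 104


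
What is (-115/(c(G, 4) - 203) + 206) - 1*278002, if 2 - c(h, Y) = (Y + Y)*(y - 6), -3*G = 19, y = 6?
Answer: -55836881/201 ≈ -2.7780e+5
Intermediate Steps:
G = -19/3 (G = -⅓*19 = -19/3 ≈ -6.3333)
c(h, Y) = 2 (c(h, Y) = 2 - (Y + Y)*(6 - 6) = 2 - 2*Y*0 = 2 - 1*0 = 2 + 0 = 2)
(-115/(c(G, 4) - 203) + 206) - 1*278002 = (-115/(2 - 203) + 206) - 1*278002 = (-115/(-201) + 206) - 278002 = (-1/201*(-115) + 206) - 278002 = (115/201 + 206) - 278002 = 41521/201 - 278002 = -55836881/201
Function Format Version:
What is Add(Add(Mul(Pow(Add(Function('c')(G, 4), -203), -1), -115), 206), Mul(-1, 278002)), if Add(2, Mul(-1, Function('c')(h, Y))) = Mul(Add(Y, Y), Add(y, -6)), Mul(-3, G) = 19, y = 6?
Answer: Rational(-55836881, 201) ≈ -2.7780e+5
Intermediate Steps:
G = Rational(-19, 3) (G = Mul(Rational(-1, 3), 19) = Rational(-19, 3) ≈ -6.3333)
Function('c')(h, Y) = 2 (Function('c')(h, Y) = Add(2, Mul(-1, Mul(Add(Y, Y), Add(6, -6)))) = Add(2, Mul(-1, Mul(Mul(2, Y), 0))) = Add(2, Mul(-1, 0)) = Add(2, 0) = 2)
Add(Add(Mul(Pow(Add(Function('c')(G, 4), -203), -1), -115), 206), Mul(-1, 278002)) = Add(Add(Mul(Pow(Add(2, -203), -1), -115), 206), Mul(-1, 278002)) = Add(Add(Mul(Pow(-201, -1), -115), 206), -278002) = Add(Add(Mul(Rational(-1, 201), -115), 206), -278002) = Add(Add(Rational(115, 201), 206), -278002) = Add(Rational(41521, 201), -278002) = Rational(-55836881, 201)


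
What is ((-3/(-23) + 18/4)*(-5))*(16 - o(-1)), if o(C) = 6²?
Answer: 10650/23 ≈ 463.04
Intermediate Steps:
o(C) = 36
((-3/(-23) + 18/4)*(-5))*(16 - o(-1)) = ((-3/(-23) + 18/4)*(-5))*(16 - 1*36) = ((-3*(-1/23) + 18*(¼))*(-5))*(16 - 36) = ((3/23 + 9/2)*(-5))*(-20) = ((213/46)*(-5))*(-20) = -1065/46*(-20) = 10650/23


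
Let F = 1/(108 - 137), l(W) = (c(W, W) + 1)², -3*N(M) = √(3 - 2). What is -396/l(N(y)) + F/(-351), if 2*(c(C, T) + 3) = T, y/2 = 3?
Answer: -11162435/132327 ≈ -84.355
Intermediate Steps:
y = 6 (y = 2*3 = 6)
c(C, T) = -3 + T/2
N(M) = -⅓ (N(M) = -√(3 - 2)/3 = -√1/3 = -⅓*1 = -⅓)
l(W) = (-2 + W/2)² (l(W) = ((-3 + W/2) + 1)² = (-2 + W/2)²)
F = -1/29 (F = 1/(-29) = -1/29 ≈ -0.034483)
-396/l(N(y)) + F/(-351) = -396*4/(-4 - ⅓)² - 1/29/(-351) = -396/((-13/3)²/4) - 1/29*(-1/351) = -396/((¼)*(169/9)) + 1/10179 = -396/169/36 + 1/10179 = -396*36/169 + 1/10179 = -14256/169 + 1/10179 = -11162435/132327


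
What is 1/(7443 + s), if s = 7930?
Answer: 1/15373 ≈ 6.5049e-5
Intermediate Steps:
1/(7443 + s) = 1/(7443 + 7930) = 1/15373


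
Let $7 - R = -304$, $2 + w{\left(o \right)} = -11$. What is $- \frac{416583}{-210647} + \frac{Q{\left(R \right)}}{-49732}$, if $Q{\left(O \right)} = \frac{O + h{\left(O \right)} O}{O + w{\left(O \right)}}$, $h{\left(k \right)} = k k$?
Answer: $- \frac{81279607693}{1560908593996} \approx -0.052072$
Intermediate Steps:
$h{\left(k \right)} = k^{2}$
$w{\left(o \right)} = -13$ ($w{\left(o \right)} = -2 - 11 = -13$)
$R = 311$ ($R = 7 - -304 = 7 + 304 = 311$)
$Q{\left(O \right)} = \frac{O + O^{3}}{-13 + O}$ ($Q{\left(O \right)} = \frac{O + O^{2} O}{O - 13} = \frac{O + O^{3}}{-13 + O}$)
$- \frac{416583}{-210647} + \frac{Q{\left(R \right)}}{-49732} = - \frac{416583}{-210647} + \frac{\frac{1}{-13 + 311} \left(311 + 311^{3}\right)}{-49732} = \left(-416583\right) \left(- \frac{1}{210647}\right) + \frac{311 + 30080231}{298} \left(- \frac{1}{49732}\right) = \frac{416583}{210647} + \frac{1}{298} \cdot 30080542 \left(- \frac{1}{49732}\right) = \frac{416583}{210647} + \frac{15040271}{149} \left(- \frac{1}{49732}\right) = \frac{416583}{210647} - \frac{15040271}{7410068} = - \frac{81279607693}{1560908593996}$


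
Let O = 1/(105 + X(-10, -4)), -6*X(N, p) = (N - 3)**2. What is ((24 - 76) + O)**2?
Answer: 574369156/212521 ≈ 2702.6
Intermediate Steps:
X(N, p) = -(-3 + N)**2/6 (X(N, p) = -(N - 3)**2/6 = -(-3 + N)**2/6)
O = 6/461 (O = 1/(105 - (-3 - 10)**2/6) = 1/(105 - 1/6*(-13)**2) = 1/(105 - 1/6*169) = 1/(105 - 169/6) = 1/(461/6) = 6/461 ≈ 0.013015)
((24 - 76) + O)**2 = ((24 - 76) + 6/461)**2 = (-52 + 6/461)**2 = (-23966/461)**2 = 574369156/212521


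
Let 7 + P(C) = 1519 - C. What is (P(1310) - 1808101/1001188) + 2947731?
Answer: 2951433336303/1001188 ≈ 2.9479e+6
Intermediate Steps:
P(C) = 1512 - C (P(C) = -7 + (1519 - C) = 1512 - C)
(P(1310) - 1808101/1001188) + 2947731 = ((1512 - 1*1310) - 1808101/1001188) + 2947731 = ((1512 - 1310) - 1808101*1/1001188) + 2947731 = (202 - 1808101/1001188) + 2947731 = 200431875/1001188 + 2947731 = 2951433336303/1001188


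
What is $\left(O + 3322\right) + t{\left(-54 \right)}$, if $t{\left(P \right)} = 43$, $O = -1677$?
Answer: $1688$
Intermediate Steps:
$\left(O + 3322\right) + t{\left(-54 \right)} = \left(-1677 + 3322\right) + 43 = 1645 + 43 = 1688$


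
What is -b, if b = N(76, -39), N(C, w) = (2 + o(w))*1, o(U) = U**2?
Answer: -1523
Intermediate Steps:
N(C, w) = 2 + w**2 (N(C, w) = (2 + w**2)*1 = 2 + w**2)
b = 1523 (b = 2 + (-39)**2 = 2 + 1521 = 1523)
-b = -1*1523 = -1523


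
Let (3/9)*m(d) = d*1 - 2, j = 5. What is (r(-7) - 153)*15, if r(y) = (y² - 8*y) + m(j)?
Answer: -585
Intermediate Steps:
m(d) = -6 + 3*d (m(d) = 3*(d*1 - 2) = 3*(d - 2) = 3*(-2 + d) = -6 + 3*d)
r(y) = 9 + y² - 8*y (r(y) = (y² - 8*y) + (-6 + 3*5) = (y² - 8*y) + (-6 + 15) = (y² - 8*y) + 9 = 9 + y² - 8*y)
(r(-7) - 153)*15 = ((9 + (-7)² - 8*(-7)) - 153)*15 = ((9 + 49 + 56) - 153)*15 = (114 - 153)*15 = -39*15 = -585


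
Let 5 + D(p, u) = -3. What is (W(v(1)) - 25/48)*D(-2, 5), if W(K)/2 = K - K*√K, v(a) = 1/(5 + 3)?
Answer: 13/6 + √2/2 ≈ 2.8738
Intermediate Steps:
v(a) = ⅛ (v(a) = 1/8 = ⅛)
D(p, u) = -8 (D(p, u) = -5 - 3 = -8)
W(K) = -2*K^(3/2) + 2*K (W(K) = 2*(K - K*√K) = 2*(K - K^(3/2)) = -2*K^(3/2) + 2*K)
(W(v(1)) - 25/48)*D(-2, 5) = ((-√2/16 + 2*(⅛)) - 25/48)*(-8) = ((-√2/16 + ¼) - 25*1/48)*(-8) = ((-√2/16 + ¼) - 25/48)*(-8) = ((¼ - √2/16) - 25/48)*(-8) = (-13/48 - √2/16)*(-8) = 13/6 + √2/2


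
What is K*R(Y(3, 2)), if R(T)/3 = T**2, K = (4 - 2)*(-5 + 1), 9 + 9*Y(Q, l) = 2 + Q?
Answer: -128/27 ≈ -4.7407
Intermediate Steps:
Y(Q, l) = -7/9 + Q/9 (Y(Q, l) = -1 + (2 + Q)/9 = -1 + (2/9 + Q/9) = -7/9 + Q/9)
K = -8 (K = 2*(-4) = -8)
R(T) = 3*T**2
K*R(Y(3, 2)) = -24*(-7/9 + (1/9)*3)**2 = -24*(-7/9 + 1/3)**2 = -24*(-4/9)**2 = -24*16/81 = -8*16/27 = -128/27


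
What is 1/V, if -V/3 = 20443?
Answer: -1/61329 ≈ -1.6306e-5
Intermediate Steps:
V = -61329 (V = -3*20443 = -61329)
1/V = 1/(-61329) = -1/61329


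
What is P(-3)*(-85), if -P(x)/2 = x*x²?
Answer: -4590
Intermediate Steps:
P(x) = -2*x³ (P(x) = -2*x*x² = -2*x³)
P(-3)*(-85) = -2*(-3)³*(-85) = -2*(-27)*(-85) = 54*(-85) = -4590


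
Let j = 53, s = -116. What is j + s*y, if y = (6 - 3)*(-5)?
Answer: 1793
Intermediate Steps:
y = -15 (y = 3*(-5) = -15)
j + s*y = 53 - 116*(-15) = 53 + 1740 = 1793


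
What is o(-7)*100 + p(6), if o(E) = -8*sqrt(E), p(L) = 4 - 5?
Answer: -1 - 800*I*sqrt(7) ≈ -1.0 - 2116.6*I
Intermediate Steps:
p(L) = -1
o(-7)*100 + p(6) = -8*I*sqrt(7)*100 - 1 = -800*I*sqrt(7) - 1 = -1 - 800*I*sqrt(7)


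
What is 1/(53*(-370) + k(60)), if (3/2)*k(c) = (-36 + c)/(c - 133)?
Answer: -73/1431546 ≈ -5.0994e-5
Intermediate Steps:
k(c) = 2*(-36 + c)/(3*(-133 + c)) (k(c) = 2*((-36 + c)/(c - 133))/3 = 2*((-36 + c)/(-133 + c))/3 = 2*(-36 + c)/(3*(-133 + c)))
1/(53*(-370) + k(60)) = 1/(53*(-370) + 2*(-36 + 60)/(3*(-133 + 60))) = 1/(-19610 + (2/3)*24/(-73)) = 1/(-19610 + (2/3)*(-1/73)*24) = 1/(-19610 - 16/73) = 1/(-1431546/73) = -73/1431546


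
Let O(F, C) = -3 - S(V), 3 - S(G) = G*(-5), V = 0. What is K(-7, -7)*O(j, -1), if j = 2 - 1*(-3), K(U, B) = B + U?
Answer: 84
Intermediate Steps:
j = 5 (j = 2 + 3 = 5)
S(G) = 3 + 5*G (S(G) = 3 - G*(-5) = 3 - (-5)*G = 3 + 5*G)
O(F, C) = -6 (O(F, C) = -3 - (3 + 5*0) = -3 - (3 + 0) = -3 - 1*3 = -3 - 3 = -6)
K(-7, -7)*O(j, -1) = (-7 - 7)*(-6) = -14*(-6) = 84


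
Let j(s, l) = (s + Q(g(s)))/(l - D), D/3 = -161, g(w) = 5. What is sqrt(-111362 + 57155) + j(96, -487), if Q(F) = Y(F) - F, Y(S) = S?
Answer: -24 + 3*I*sqrt(6023) ≈ -24.0 + 232.82*I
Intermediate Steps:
Q(F) = 0 (Q(F) = F - F = 0)
D = -483 (D = 3*(-161) = -483)
j(s, l) = s/(483 + l) (j(s, l) = (s + 0)/(l - 1*(-483)) = s/(l + 483) = s/(483 + l))
sqrt(-111362 + 57155) + j(96, -487) = sqrt(-111362 + 57155) + 96/(483 - 487) = sqrt(-54207) + 96/(-4) = 3*I*sqrt(6023) + 96*(-1/4) = 3*I*sqrt(6023) - 24 = -24 + 3*I*sqrt(6023)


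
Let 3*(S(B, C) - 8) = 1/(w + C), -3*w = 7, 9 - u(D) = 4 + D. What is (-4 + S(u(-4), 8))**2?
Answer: 4761/289 ≈ 16.474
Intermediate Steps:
u(D) = 5 - D (u(D) = 9 - (4 + D) = 9 + (-4 - D) = 5 - D)
w = -7/3 (w = -1/3*7 = -7/3 ≈ -2.3333)
S(B, C) = 8 + 1/(3*(-7/3 + C))
(-4 + S(u(-4), 8))**2 = (-4 + (-55 + 24*8)/(-7 + 3*8))**2 = (-4 + (-55 + 192)/(-7 + 24))**2 = (-4 + 137/17)**2 = (69/17)**2 = 4761/289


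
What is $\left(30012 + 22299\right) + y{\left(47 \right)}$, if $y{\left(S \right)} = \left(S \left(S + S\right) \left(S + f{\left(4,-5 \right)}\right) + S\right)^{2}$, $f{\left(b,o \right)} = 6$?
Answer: $54850160712$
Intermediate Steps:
$y{\left(S \right)} = \left(S + 2 S^{2} \left(6 + S\right)\right)^{2}$ ($y{\left(S \right)} = \left(S \left(S + S\right) \left(S + 6\right) + S\right)^{2} = \left(S 2 S \left(6 + S\right) + S\right)^{2} = \left(2 S^{2} \left(6 + S\right) + S\right)^{2} = \left(S + 2 S^{2} \left(6 + S\right)\right)^{2}$)
$\left(30012 + 22299\right) + y{\left(47 \right)} = \left(30012 + 22299\right) + 47^{2} \left(1 + 2 \cdot 47^{2} + 12 \cdot 47\right)^{2} = 52311 + 2209 \left(1 + 2 \cdot 2209 + 564\right)^{2} = 52311 + 2209 \left(1 + 4418 + 564\right)^{2} = 52311 + 2209 \cdot 4983^{2} = 52311 + 2209 \cdot 24830289 = 52311 + 54850108401 = 54850160712$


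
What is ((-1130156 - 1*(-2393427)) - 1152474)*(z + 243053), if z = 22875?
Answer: 29464024616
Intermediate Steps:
((-1130156 - 1*(-2393427)) - 1152474)*(z + 243053) = ((-1130156 - 1*(-2393427)) - 1152474)*(22875 + 243053) = ((-1130156 + 2393427) - 1152474)*265928 = (1263271 - 1152474)*265928 = 110797*265928 = 29464024616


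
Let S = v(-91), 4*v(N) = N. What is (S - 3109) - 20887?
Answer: -96075/4 ≈ -24019.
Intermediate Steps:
v(N) = N/4
S = -91/4 (S = (¼)*(-91) = -91/4 ≈ -22.750)
(S - 3109) - 20887 = (-91/4 - 3109) - 20887 = -12527/4 - 20887 = -96075/4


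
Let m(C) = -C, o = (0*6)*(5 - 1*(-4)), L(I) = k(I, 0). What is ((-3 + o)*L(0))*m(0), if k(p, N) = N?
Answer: 0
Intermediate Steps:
L(I) = 0
o = 0 (o = 0*(5 + 4) = 0*9 = 0)
((-3 + o)*L(0))*m(0) = ((-3 + 0)*0)*(-1*0) = -3*0*0 = 0*0 = 0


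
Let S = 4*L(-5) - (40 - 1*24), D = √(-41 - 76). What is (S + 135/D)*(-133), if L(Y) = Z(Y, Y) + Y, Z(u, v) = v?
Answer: 7448 + 5985*I*√13/13 ≈ 7448.0 + 1659.9*I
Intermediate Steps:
L(Y) = 2*Y (L(Y) = Y + Y = 2*Y)
D = 3*I*√13 (D = √(-117) = 3*I*√13 ≈ 10.817*I)
S = -56 (S = 4*(2*(-5)) - (40 - 1*24) = 4*(-10) - (40 - 24) = -40 - 1*16 = -40 - 16 = -56)
(S + 135/D)*(-133) = (-56 + 135/((3*I*√13)))*(-133) = (-56 + 135*(-I*√13/39))*(-133) = (-56 - 45*I*√13/13)*(-133) = 7448 + 5985*I*√13/13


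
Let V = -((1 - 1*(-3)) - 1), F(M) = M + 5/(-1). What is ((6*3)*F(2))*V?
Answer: 162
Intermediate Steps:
F(M) = -5 + M (F(M) = M + 5*(-1) = M - 5 = -5 + M)
V = -3 (V = -((1 + 3) - 1) = -(4 - 1) = -1*3 = -3)
((6*3)*F(2))*V = ((6*3)*(-5 + 2))*(-3) = (18*(-3))*(-3) = -54*(-3) = 162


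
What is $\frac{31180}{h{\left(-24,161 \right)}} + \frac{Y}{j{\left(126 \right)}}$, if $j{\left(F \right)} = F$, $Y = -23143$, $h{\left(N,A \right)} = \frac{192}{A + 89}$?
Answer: $\frac{20369303}{504} \approx 40415.0$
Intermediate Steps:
$h{\left(N,A \right)} = \frac{192}{89 + A}$
$\frac{31180}{h{\left(-24,161 \right)}} + \frac{Y}{j{\left(126 \right)}} = \frac{31180}{192 \frac{1}{89 + 161}} - \frac{23143}{126} = \frac{31180}{192 \cdot \frac{1}{250}} - \frac{23143}{126} = \frac{31180}{\frac{96}{125}} - \frac{23143}{126} = 31180 \cdot \frac{125}{96} - \frac{23143}{126} = \frac{974375}{24} - \frac{23143}{126} = \frac{20369303}{504}$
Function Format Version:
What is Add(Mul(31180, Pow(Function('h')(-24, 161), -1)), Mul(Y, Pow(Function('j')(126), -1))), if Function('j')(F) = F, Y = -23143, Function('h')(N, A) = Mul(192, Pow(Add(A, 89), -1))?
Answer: Rational(20369303, 504) ≈ 40415.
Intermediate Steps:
Function('h')(N, A) = Mul(192, Pow(Add(89, A), -1))
Add(Mul(31180, Pow(Function('h')(-24, 161), -1)), Mul(Y, Pow(Function('j')(126), -1))) = Add(Mul(31180, Pow(Mul(192, Pow(Add(89, 161), -1)), -1)), Mul(-23143, Pow(126, -1))) = Add(Mul(31180, Pow(Mul(192, Pow(250, -1)), -1)), Mul(-23143, Rational(1, 126))) = Add(Mul(31180, Pow(Mul(192, Rational(1, 250)), -1)), Rational(-23143, 126)) = Add(Mul(31180, Pow(Rational(96, 125), -1)), Rational(-23143, 126)) = Add(Mul(31180, Rational(125, 96)), Rational(-23143, 126)) = Add(Rational(974375, 24), Rational(-23143, 126)) = Rational(20369303, 504)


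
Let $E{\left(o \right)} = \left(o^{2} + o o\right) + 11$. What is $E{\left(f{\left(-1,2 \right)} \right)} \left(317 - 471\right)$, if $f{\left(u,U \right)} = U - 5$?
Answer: $-4466$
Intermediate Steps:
$f{\left(u,U \right)} = -5 + U$
$E{\left(o \right)} = 11 + 2 o^{2}$ ($E{\left(o \right)} = \left(o^{2} + o^{2}\right) + 11 = 2 o^{2} + 11 = 11 + 2 o^{2}$)
$E{\left(f{\left(-1,2 \right)} \right)} \left(317 - 471\right) = \left(11 + 2 \left(-5 + 2\right)^{2}\right) \left(317 - 471\right) = \left(11 + 2 \left(-3\right)^{2}\right) \left(-154\right) = \left(11 + 2 \cdot 9\right) \left(-154\right) = \left(11 + 18\right) \left(-154\right) = 29 \left(-154\right) = -4466$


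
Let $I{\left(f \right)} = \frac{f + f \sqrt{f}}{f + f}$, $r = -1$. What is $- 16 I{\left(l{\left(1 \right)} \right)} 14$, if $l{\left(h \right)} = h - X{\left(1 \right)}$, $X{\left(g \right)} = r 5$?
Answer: $-112 - 112 \sqrt{6} \approx -386.34$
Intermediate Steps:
$X{\left(g \right)} = -5$ ($X{\left(g \right)} = \left(-1\right) 5 = -5$)
$l{\left(h \right)} = 5 + h$ ($l{\left(h \right)} = h - -5 = h + 5 = 5 + h$)
$I{\left(f \right)} = \frac{f + f^{\frac{3}{2}}}{2 f}$
$- 16 I{\left(l{\left(1 \right)} \right)} 14 = - 16 \left(\frac{1}{2} + \frac{\sqrt{5 + 1}}{2}\right) 14 = - 16 \left(\frac{1}{2} + \frac{\sqrt{6}}{2}\right) 14 = \left(-8 - 8 \sqrt{6}\right) 14 = -112 - 112 \sqrt{6}$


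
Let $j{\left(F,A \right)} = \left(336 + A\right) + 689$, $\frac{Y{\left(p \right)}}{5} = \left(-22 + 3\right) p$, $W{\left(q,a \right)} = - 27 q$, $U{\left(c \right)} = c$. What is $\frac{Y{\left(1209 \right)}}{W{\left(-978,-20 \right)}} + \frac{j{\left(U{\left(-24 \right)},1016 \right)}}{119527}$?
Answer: $- \frac{4558126313}{1052076654} \approx -4.3325$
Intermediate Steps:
$Y{\left(p \right)} = - 95 p$ ($Y{\left(p \right)} = 5 \left(-22 + 3\right) p = 5 \left(- 19 p\right) = - 95 p$)
$j{\left(F,A \right)} = 1025 + A$
$\frac{Y{\left(1209 \right)}}{W{\left(-978,-20 \right)}} + \frac{j{\left(U{\left(-24 \right)},1016 \right)}}{119527} = \frac{\left(-95\right) 1209}{\left(-27\right) \left(-978\right)} + \frac{1025 + 1016}{119527} = - \frac{114855}{26406} + 2041 \cdot \frac{1}{119527} = \left(-114855\right) \frac{1}{26406} + \frac{2041}{119527} = - \frac{38285}{8802} + \frac{2041}{119527} = - \frac{4558126313}{1052076654}$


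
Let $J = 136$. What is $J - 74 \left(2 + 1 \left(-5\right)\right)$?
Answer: $358$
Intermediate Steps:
$J - 74 \left(2 + 1 \left(-5\right)\right) = 136 - 74 \left(2 + 1 \left(-5\right)\right) = 136 - 74 \left(2 - 5\right) = 136 - -222 = 136 + 222 = 358$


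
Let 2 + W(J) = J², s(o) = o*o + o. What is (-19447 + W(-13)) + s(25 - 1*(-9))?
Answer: -18090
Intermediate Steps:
s(o) = o + o² (s(o) = o² + o = o + o²)
W(J) = -2 + J²
(-19447 + W(-13)) + s(25 - 1*(-9)) = (-19447 + (-2 + (-13)²)) + (25 - 1*(-9))*(1 + (25 - 1*(-9))) = (-19447 + (-2 + 169)) + (25 + 9)*(1 + (25 + 9)) = (-19447 + 167) + 34*(1 + 34) = -19280 + 34*35 = -19280 + 1190 = -18090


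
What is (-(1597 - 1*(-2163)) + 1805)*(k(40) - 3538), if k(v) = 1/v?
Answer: 55333929/8 ≈ 6.9167e+6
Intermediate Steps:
(-(1597 - 1*(-2163)) + 1805)*(k(40) - 3538) = (-(1597 - 1*(-2163)) + 1805)*(1/40 - 3538) = (-(1597 + 2163) + 1805)*(1/40 - 3538) = (-1*3760 + 1805)*(-141519/40) = (-3760 + 1805)*(-141519/40) = -1955*(-141519/40) = 55333929/8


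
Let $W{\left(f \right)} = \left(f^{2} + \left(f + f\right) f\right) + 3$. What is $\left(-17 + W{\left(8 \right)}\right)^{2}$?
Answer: $31684$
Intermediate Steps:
$W{\left(f \right)} = 3 + 3 f^{2}$ ($W{\left(f \right)} = \left(f^{2} + 2 f f\right) + 3 = \left(f^{2} + 2 f^{2}\right) + 3 = 3 f^{2} + 3 = 3 + 3 f^{2}$)
$\left(-17 + W{\left(8 \right)}\right)^{2} = \left(-17 + \left(3 + 3 \cdot 8^{2}\right)\right)^{2} = \left(-17 + \left(3 + 3 \cdot 64\right)\right)^{2} = \left(-17 + \left(3 + 192\right)\right)^{2} = \left(-17 + 195\right)^{2} = 178^{2} = 31684$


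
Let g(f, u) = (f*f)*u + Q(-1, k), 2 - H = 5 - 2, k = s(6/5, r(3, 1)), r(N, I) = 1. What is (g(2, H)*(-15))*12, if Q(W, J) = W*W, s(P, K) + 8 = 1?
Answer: 540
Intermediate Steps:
s(P, K) = -7 (s(P, K) = -8 + 1 = -7)
k = -7
Q(W, J) = W**2
H = -1 (H = 2 - (5 - 2) = 2 - 1*3 = 2 - 3 = -1)
g(f, u) = 1 + u*f**2 (g(f, u) = (f*f)*u + (-1)**2 = f**2*u + 1 = u*f**2 + 1 = 1 + u*f**2)
(g(2, H)*(-15))*12 = ((1 - 1*2**2)*(-15))*12 = ((1 - 1*4)*(-15))*12 = ((1 - 4)*(-15))*12 = -3*(-15)*12 = 45*12 = 540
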